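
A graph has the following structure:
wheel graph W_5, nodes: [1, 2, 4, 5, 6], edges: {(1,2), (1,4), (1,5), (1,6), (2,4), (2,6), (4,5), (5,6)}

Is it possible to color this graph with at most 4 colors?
Yes, G is 4-colorable

A valid 4-coloring: color 1: [1]; color 2: [2, 5]; color 3: [4, 6].
(χ(G) = 3 ≤ 4.)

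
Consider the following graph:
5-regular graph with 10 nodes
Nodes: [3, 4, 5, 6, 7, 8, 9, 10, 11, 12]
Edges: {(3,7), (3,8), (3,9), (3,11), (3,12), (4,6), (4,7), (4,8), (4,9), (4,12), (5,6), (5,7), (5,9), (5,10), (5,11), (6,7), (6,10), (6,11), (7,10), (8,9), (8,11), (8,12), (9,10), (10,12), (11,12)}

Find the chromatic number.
Clique number ω(G) = 4 (lower bound: χ ≥ ω).
The clique on [3, 8, 11, 12] has size 4, forcing χ ≥ 4, and the coloring below uses 4 colors, so χ(G) = 4.
A valid 4-coloring: color 1: [6, 9, 12]; color 2: [7, 11]; color 3: [5, 8]; color 4: [3, 4, 10].

χ(G) = 4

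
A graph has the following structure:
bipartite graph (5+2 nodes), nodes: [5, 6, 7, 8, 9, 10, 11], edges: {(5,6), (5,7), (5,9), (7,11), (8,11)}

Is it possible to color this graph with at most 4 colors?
A valid 4-coloring: color 1: [5, 10, 11]; color 2: [6, 7, 8, 9].
(χ(G) = 2 ≤ 4.)

Yes, G is 4-colorable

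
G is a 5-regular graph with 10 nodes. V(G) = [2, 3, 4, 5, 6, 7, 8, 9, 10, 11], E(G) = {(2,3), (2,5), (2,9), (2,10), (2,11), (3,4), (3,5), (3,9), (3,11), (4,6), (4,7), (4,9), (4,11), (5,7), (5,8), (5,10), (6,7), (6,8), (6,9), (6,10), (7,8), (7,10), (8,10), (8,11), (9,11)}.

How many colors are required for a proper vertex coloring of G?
χ(G) = 4

Clique number ω(G) = 4 (lower bound: χ ≥ ω).
The clique on [2, 3, 9, 11] has size 4, forcing χ ≥ 4, and the coloring below uses 4 colors, so χ(G) = 4.
A valid 4-coloring: color 1: [5, 6, 11]; color 2: [2, 4, 8]; color 3: [3, 10]; color 4: [7, 9].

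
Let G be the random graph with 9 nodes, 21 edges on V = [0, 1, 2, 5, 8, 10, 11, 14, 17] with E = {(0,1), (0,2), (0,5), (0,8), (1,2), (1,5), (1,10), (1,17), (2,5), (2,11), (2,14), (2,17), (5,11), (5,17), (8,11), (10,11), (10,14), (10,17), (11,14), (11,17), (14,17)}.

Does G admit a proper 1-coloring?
No, G is not 1-colorable

The clique on vertices [0, 1, 2, 5] has size 4 > 1, so it alone needs 4 colors.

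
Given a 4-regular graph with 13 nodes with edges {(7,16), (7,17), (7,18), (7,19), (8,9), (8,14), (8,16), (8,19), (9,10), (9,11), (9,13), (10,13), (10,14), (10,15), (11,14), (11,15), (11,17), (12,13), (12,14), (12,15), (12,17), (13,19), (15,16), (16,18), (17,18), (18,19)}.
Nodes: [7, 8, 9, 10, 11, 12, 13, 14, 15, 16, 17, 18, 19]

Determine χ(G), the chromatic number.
χ(G) = 3

Clique number ω(G) = 3 (lower bound: χ ≥ ω).
The clique on [7, 16, 18] has size 3, forcing χ ≥ 3, and the coloring below uses 3 colors, so χ(G) = 3.
A valid 3-coloring: color 1: [8, 13, 15, 18]; color 2: [7, 10, 11, 12]; color 3: [9, 14, 16, 17, 19].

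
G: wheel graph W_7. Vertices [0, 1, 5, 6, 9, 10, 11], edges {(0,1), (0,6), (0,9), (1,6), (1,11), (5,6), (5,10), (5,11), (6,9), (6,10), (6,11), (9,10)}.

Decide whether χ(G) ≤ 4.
Yes, G is 4-colorable

A valid 4-coloring: color 1: [6]; color 2: [1, 5, 9]; color 3: [0, 10, 11].
(χ(G) = 3 ≤ 4.)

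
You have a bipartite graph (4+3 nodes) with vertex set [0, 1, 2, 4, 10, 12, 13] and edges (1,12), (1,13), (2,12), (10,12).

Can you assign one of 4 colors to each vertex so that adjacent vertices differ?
A valid 4-coloring: color 1: [0, 4, 12, 13]; color 2: [1, 2, 10].
(χ(G) = 2 ≤ 4.)

Yes, G is 4-colorable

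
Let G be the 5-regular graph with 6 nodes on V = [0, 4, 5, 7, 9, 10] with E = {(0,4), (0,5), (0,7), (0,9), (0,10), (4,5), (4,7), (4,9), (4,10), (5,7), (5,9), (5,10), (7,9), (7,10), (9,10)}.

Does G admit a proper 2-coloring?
The clique on vertices [0, 4, 5, 7, 9, 10] has size 6 > 2, so it alone needs 6 colors.

No, G is not 2-colorable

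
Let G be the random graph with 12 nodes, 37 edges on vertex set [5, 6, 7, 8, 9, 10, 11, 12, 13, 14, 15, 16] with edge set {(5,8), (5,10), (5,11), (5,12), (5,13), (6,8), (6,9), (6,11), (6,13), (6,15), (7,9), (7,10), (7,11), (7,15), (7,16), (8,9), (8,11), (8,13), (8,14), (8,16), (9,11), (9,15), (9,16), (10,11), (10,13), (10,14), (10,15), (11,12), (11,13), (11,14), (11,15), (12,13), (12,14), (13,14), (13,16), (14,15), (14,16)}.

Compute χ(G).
χ(G) = 5

Clique number ω(G) = 4 (lower bound: χ ≥ ω).
Suppose a proper 4-coloring c exists. The clique [5, 8, 11, 13] takes 4 distinct colors; by symmetry let c(5) = 1, c(8) = 2, c(11) = 3, c(13) = 4.
- Vertex 14: neighbors [8, 11, 13] already have colors [2, 3, 4] ⇒ c(14) = 1.
- Vertex 6: neighbors [8, 11, 13] already have colors [2, 3, 4] ⇒ c(6) = 1.
- Vertex 9: neighbors [6, 8, 11] already have colors [1, 2, 3] ⇒ c(9) = 4.
- Vertex 10: neighbors [5, 11, 13] already have colors [1, 3, 4] ⇒ c(10) = 2.
- Vertex 15: neighbors [6, 10, 11, 9] already have colors [1, 2, 3, 4] — all 4 colors blocked. Contradiction.
The forced assignments end in a contradiction, so G has no proper 4-coloring (χ ≥ 5).
The coloring below uses 5 colors, so χ(G) = 5.
A valid 5-coloring: color 1: [11, 16]; color 2: [13, 15]; color 3: [8, 10, 12]; color 4: [5, 9, 14]; color 5: [6, 7].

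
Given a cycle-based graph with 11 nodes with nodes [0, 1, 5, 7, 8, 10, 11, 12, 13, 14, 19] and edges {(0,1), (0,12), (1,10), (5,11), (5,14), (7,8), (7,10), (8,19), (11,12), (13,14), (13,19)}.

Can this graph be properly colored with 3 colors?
Yes, G is 3-colorable

A valid 3-coloring: color 1: [1, 5, 8, 12, 13]; color 2: [0, 7, 11, 14, 19]; color 3: [10].
(χ(G) = 3 ≤ 3.)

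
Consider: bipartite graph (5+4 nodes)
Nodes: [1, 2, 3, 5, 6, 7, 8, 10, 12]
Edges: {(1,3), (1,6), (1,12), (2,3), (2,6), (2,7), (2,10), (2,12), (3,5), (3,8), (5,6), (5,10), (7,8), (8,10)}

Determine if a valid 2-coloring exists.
A valid 2-coloring: color 1: [1, 2, 5, 8]; color 2: [3, 6, 7, 10, 12].
(χ(G) = 2 ≤ 2.)

Yes, G is 2-colorable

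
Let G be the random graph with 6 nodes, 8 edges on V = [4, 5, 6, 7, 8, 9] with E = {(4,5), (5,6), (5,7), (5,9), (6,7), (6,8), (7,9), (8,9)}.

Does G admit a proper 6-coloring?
Yes, G is 6-colorable

A valid 6-coloring: color 1: [5, 8]; color 2: [4, 6, 9]; color 3: [7].
(χ(G) = 3 ≤ 6.)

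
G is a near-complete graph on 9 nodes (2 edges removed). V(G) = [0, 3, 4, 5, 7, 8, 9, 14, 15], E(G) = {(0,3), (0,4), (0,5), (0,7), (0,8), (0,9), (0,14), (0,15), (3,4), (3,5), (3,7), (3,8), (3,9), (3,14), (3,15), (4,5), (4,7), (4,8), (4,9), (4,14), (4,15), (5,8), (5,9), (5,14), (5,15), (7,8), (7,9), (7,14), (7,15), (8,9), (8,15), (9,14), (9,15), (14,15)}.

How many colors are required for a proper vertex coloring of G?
Clique number ω(G) = 7 (lower bound: χ ≥ ω).
The clique on [0, 3, 4, 5, 8, 9, 15] has size 7, forcing χ ≥ 7, and the coloring below uses 7 colors, so χ(G) = 7.
A valid 7-coloring: color 1: [0]; color 2: [9]; color 3: [3]; color 4: [4]; color 5: [15]; color 6: [8, 14]; color 7: [5, 7].

χ(G) = 7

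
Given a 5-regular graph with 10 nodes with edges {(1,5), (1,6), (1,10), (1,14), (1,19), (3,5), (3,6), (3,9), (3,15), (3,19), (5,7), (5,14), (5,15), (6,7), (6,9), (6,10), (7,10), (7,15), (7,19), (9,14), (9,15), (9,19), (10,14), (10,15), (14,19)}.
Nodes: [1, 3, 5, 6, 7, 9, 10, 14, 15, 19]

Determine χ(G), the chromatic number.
Clique number ω(G) = 3 (lower bound: χ ≥ ω).
Suppose a proper 3-coloring c exists. The clique [1, 5, 14] takes 3 distinct colors; by symmetry let c(1) = 1, c(5) = 2, c(14) = 3.
- Vertex 10: neighbors [1, 14] already have colors [1, 3] ⇒ c(10) = 2.
- Vertex 6: neighbors [1, 10] already have colors [1, 2] ⇒ c(6) = 3.
- Vertex 3: neighbors [5, 6] already have colors [2, 3] ⇒ c(3) = 1.
- Vertex 7: neighbors [5, 6] already have colors [2, 3] ⇒ c(7) = 1.
- Vertex 9: neighbors [3, 6] already have colors [1, 3] ⇒ c(9) = 2.
- Vertex 19: neighbors [1, 9, 14] already have colors [1, 2, 3] — all 3 colors blocked. Contradiction.
The forced assignments end in a contradiction, so G has no proper 3-coloring (χ ≥ 4).
The coloring below uses 4 colors, so χ(G) = 4.
A valid 4-coloring: color 1: [6, 14, 15]; color 2: [1, 3, 7]; color 3: [5, 10, 19]; color 4: [9].

χ(G) = 4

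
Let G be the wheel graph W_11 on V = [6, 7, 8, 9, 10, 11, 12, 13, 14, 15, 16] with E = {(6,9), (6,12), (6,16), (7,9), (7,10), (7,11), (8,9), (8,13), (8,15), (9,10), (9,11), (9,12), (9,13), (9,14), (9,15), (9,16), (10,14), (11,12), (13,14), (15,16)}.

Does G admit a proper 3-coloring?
Yes, G is 3-colorable

A valid 3-coloring: color 1: [9]; color 2: [6, 10, 11, 13, 15]; color 3: [7, 8, 12, 14, 16].
(χ(G) = 3 ≤ 3.)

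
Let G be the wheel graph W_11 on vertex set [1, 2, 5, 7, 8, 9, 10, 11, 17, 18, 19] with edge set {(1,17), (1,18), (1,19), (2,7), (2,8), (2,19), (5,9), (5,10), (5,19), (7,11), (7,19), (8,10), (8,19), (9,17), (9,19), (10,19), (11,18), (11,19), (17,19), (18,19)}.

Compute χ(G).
Clique number ω(G) = 3 (lower bound: χ ≥ ω).
The clique on [1, 17, 19] has size 3, forcing χ ≥ 3, and the coloring below uses 3 colors, so χ(G) = 3.
A valid 3-coloring: color 1: [19]; color 2: [5, 7, 8, 17, 18]; color 3: [1, 2, 9, 10, 11].

χ(G) = 3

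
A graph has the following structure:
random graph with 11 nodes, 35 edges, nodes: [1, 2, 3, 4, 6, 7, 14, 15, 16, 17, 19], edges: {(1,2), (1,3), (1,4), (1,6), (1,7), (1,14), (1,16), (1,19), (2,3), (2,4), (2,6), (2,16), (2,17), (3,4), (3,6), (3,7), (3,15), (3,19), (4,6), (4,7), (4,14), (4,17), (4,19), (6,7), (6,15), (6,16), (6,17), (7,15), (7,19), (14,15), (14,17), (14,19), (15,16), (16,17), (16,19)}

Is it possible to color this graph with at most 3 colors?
The clique on vertices [1, 3, 4, 7, 19] has size 5 > 3, so it alone needs 5 colors.

No, G is not 3-colorable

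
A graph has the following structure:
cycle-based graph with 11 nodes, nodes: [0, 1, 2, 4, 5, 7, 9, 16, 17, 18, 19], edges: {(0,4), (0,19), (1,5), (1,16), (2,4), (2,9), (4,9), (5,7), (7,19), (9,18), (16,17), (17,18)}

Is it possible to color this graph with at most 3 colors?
A valid 3-coloring: color 1: [4, 5, 16, 18, 19]; color 2: [0, 1, 7, 9, 17]; color 3: [2].
(χ(G) = 3 ≤ 3.)

Yes, G is 3-colorable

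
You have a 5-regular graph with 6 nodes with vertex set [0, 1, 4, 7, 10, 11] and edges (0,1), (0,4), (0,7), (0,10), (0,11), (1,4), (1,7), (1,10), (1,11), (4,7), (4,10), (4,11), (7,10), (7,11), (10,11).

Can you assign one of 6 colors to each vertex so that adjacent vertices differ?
Yes, G is 6-colorable

A valid 6-coloring: color 1: [4]; color 2: [7]; color 3: [11]; color 4: [1]; color 5: [10]; color 6: [0].
(χ(G) = 6 ≤ 6.)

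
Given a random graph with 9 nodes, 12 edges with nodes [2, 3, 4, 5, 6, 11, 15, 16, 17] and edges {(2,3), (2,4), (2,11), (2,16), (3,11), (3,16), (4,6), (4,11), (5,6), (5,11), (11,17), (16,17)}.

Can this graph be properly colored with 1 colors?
No, G is not 1-colorable

The clique on vertices [2, 3, 16] has size 3 > 1, so it alone needs 3 colors.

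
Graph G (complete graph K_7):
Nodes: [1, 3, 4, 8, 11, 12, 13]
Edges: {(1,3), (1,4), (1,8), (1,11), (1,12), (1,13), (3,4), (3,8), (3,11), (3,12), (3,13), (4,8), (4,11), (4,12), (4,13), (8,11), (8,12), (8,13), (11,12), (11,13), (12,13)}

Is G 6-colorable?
The clique on vertices [1, 3, 4, 8, 11, 12, 13] has size 7 > 6, so it alone needs 7 colors.

No, G is not 6-colorable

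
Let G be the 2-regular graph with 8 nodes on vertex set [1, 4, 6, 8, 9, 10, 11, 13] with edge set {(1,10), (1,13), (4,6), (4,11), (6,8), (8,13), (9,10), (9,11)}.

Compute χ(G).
χ(G) = 2

Clique number ω(G) = 2 (lower bound: χ ≥ ω).
The graph is bipartite (no odd cycle), so 2 colors suffice: χ(G) = 2.
A valid 2-coloring: color 1: [6, 10, 11, 13]; color 2: [1, 4, 8, 9].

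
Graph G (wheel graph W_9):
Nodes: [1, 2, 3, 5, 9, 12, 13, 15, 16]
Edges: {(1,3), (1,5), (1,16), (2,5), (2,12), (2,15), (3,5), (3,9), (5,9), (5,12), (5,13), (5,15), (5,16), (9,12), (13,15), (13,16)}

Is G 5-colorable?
Yes, G is 5-colorable

A valid 5-coloring: color 1: [5]; color 2: [3, 12, 15, 16]; color 3: [1, 2, 9, 13].
(χ(G) = 3 ≤ 5.)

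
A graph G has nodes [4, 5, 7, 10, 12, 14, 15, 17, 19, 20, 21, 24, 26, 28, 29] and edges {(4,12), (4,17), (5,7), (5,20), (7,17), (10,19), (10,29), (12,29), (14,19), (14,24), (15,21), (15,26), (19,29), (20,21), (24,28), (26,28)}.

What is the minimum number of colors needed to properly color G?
Clique number ω(G) = 3 (lower bound: χ ≥ ω).
The clique on [10, 19, 29] has size 3, forcing χ ≥ 3, and the coloring below uses 3 colors, so χ(G) = 3.
A valid 3-coloring: color 1: [5, 12, 17, 19, 21, 24, 26]; color 2: [4, 7, 14, 15, 20, 28, 29]; color 3: [10].

χ(G) = 3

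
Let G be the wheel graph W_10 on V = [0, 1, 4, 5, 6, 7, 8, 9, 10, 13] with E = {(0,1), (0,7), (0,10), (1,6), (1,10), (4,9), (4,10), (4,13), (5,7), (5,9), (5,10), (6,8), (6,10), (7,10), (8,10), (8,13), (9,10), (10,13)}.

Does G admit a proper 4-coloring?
Yes, G is 4-colorable

A valid 4-coloring: color 1: [10]; color 2: [0, 5, 6, 13]; color 3: [1, 4, 7, 8]; color 4: [9].
(χ(G) = 4 ≤ 4.)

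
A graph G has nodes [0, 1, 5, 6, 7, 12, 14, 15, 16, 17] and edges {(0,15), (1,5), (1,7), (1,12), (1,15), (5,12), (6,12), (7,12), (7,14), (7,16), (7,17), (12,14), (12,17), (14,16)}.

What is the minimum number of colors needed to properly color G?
Clique number ω(G) = 3 (lower bound: χ ≥ ω).
The clique on [7, 14, 16] has size 3, forcing χ ≥ 3, and the coloring below uses 3 colors, so χ(G) = 3.
A valid 3-coloring: color 1: [12, 15, 16]; color 2: [0, 5, 6, 7]; color 3: [1, 14, 17].

χ(G) = 3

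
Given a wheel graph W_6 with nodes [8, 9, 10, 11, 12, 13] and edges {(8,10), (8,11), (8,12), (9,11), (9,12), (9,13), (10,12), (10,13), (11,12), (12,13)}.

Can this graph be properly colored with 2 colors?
No, G is not 2-colorable

The clique on vertices [8, 10, 12] has size 3 > 2, so it alone needs 3 colors.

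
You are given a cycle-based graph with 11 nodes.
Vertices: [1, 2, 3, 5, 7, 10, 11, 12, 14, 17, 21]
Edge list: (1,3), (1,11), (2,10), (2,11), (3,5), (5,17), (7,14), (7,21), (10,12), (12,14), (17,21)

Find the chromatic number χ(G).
Clique number ω(G) = 2 (lower bound: χ ≥ ω).
Odd cycle [14, 12, 10, 2, 11, 1, 3, 5, 17, 21, 7] needs 3 colors (χ ≥ 3).
The coloring below uses 3 colors, so χ(G) = 3.
A valid 3-coloring: color 1: [3, 10, 11, 14, 21]; color 2: [1, 2, 5, 7, 12]; color 3: [17].

χ(G) = 3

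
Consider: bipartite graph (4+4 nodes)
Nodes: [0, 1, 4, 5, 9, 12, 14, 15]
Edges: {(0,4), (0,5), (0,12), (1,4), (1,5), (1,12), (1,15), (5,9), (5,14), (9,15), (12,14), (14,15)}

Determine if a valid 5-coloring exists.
Yes, G is 5-colorable

A valid 5-coloring: color 1: [4, 5, 12, 15]; color 2: [0, 1, 9, 14].
(χ(G) = 2 ≤ 5.)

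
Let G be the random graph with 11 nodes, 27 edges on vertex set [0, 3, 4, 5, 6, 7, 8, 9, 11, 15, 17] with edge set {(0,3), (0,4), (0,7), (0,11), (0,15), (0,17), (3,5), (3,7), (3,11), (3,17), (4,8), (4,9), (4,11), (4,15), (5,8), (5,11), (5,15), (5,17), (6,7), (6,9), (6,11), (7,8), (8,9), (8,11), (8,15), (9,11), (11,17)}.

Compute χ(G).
Clique number ω(G) = 4 (lower bound: χ ≥ ω).
The clique on [0, 3, 11, 17] has size 4, forcing χ ≥ 4, and the coloring below uses 4 colors, so χ(G) = 4.
A valid 4-coloring: color 1: [7, 11, 15]; color 2: [0, 5, 9]; color 3: [3, 6, 8]; color 4: [4, 17].

χ(G) = 4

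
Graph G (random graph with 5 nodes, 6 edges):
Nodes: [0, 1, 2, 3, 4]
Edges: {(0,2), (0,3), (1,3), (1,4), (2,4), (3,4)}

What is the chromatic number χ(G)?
Clique number ω(G) = 3 (lower bound: χ ≥ ω).
The clique on [1, 3, 4] has size 3, forcing χ ≥ 3, and the coloring below uses 3 colors, so χ(G) = 3.
A valid 3-coloring: color 1: [0, 4]; color 2: [2, 3]; color 3: [1].

χ(G) = 3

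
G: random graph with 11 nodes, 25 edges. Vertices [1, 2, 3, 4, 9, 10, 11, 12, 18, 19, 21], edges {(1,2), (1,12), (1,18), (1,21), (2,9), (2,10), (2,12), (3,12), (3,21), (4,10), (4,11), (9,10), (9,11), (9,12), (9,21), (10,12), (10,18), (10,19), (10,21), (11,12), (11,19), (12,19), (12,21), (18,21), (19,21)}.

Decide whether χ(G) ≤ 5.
A valid 5-coloring: color 1: [4, 12, 18]; color 2: [2, 11, 21]; color 3: [1, 3, 10]; color 4: [9, 19].
(χ(G) = 4 ≤ 5.)

Yes, G is 5-colorable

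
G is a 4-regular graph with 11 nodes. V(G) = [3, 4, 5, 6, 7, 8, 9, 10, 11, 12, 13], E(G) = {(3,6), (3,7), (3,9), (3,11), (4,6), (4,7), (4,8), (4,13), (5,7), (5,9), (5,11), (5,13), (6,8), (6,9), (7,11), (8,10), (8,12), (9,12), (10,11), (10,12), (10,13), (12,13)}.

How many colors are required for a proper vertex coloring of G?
χ(G) = 3

Clique number ω(G) = 3 (lower bound: χ ≥ ω).
The clique on [3, 6, 9] has size 3, forcing χ ≥ 3, and the coloring below uses 3 colors, so χ(G) = 3.
A valid 3-coloring: color 1: [6, 7, 10]; color 2: [3, 4, 5, 12]; color 3: [8, 9, 11, 13].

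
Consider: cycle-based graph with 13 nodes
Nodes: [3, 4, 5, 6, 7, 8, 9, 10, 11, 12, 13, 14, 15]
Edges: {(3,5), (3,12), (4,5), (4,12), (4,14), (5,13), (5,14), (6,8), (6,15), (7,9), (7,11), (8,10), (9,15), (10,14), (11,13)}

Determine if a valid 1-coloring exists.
No, G is not 1-colorable

The clique on vertices [4, 5, 14] has size 3 > 1, so it alone needs 3 colors.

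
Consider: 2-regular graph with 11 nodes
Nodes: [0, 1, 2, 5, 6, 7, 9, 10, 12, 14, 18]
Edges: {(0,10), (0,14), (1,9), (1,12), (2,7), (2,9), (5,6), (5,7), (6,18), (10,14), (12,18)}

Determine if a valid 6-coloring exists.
A valid 6-coloring: color 1: [1, 2, 5, 10, 18]; color 2: [0, 6, 7, 9, 12]; color 3: [14].
(χ(G) = 3 ≤ 6.)

Yes, G is 6-colorable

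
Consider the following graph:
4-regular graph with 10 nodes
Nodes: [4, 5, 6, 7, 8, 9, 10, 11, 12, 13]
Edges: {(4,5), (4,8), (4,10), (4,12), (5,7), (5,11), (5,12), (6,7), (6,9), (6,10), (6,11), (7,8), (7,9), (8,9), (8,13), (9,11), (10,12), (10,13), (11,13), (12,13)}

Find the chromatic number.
Clique number ω(G) = 3 (lower bound: χ ≥ ω).
Suppose a proper 3-coloring c exists. The clique [4, 5, 12] takes 3 distinct colors; by symmetry let c(4) = 1, c(5) = 2, c(12) = 3.
- Vertex 10: neighbors [4, 12] already have colors [1, 3] ⇒ c(10) = 2.
- Vertex 13: neighbors [10, 12] already have colors [2, 3] ⇒ c(13) = 1.
- Vertex 11: neighbors [13, 5] already have colors [1, 2] ⇒ c(11) = 3.
- Vertex 6: neighbors [10, 11] already have colors [2, 3] ⇒ c(6) = 1.
- Vertex 7: neighbors [6, 5] already have colors [1, 2] ⇒ c(7) = 3.
- Vertex 8: neighbors [4, 7] already have colors [1, 3] ⇒ c(8) = 2.
- Vertex 9: neighbors [6, 8, 7] already have colors [1, 2, 3] — all 3 colors blocked. Contradiction.
The forced assignments end in a contradiction, so G has no proper 3-coloring (χ ≥ 4).
The coloring below uses 4 colors, so χ(G) = 4.
A valid 4-coloring: color 1: [6, 8, 12]; color 2: [7, 10, 11]; color 3: [4, 9, 13]; color 4: [5].

χ(G) = 4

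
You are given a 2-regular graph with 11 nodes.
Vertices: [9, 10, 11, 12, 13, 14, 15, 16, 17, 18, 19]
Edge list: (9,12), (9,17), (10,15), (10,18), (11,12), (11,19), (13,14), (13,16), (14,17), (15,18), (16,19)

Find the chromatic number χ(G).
Clique number ω(G) = 3 (lower bound: χ ≥ ω).
The clique on [10, 15, 18] has size 3, forcing χ ≥ 3, and the coloring below uses 3 colors, so χ(G) = 3.
A valid 3-coloring: color 1: [12, 13, 15, 17, 19]; color 2: [9, 11, 14, 16, 18]; color 3: [10].

χ(G) = 3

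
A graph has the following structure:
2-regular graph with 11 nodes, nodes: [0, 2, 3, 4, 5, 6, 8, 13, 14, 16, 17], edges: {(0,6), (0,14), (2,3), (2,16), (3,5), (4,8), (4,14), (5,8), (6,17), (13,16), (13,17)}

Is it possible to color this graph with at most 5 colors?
Yes, G is 5-colorable

A valid 5-coloring: color 1: [3, 6, 8, 13, 14]; color 2: [0, 2, 4, 5, 17]; color 3: [16].
(χ(G) = 3 ≤ 5.)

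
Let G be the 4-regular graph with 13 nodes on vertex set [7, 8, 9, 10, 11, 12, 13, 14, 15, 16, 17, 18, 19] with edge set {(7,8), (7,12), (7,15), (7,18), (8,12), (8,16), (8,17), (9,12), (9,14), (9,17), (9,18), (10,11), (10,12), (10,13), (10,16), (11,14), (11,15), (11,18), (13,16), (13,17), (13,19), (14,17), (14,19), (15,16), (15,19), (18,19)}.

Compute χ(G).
Clique number ω(G) = 3 (lower bound: χ ≥ ω).
The clique on [7, 8, 12] has size 3, forcing χ ≥ 3, and the coloring below uses 3 colors, so χ(G) = 3.
A valid 3-coloring: color 1: [11, 12, 16, 17, 19]; color 2: [8, 13, 14, 15, 18]; color 3: [7, 9, 10].

χ(G) = 3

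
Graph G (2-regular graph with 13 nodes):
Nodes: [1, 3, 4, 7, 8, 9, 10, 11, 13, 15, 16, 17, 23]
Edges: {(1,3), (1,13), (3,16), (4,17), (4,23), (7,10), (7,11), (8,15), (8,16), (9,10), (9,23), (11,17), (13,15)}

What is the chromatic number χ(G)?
Clique number ω(G) = 2 (lower bound: χ ≥ ω).
Odd cycle [23, 9, 10, 7, 11, 17, 4] needs 3 colors (χ ≥ 3).
The coloring below uses 3 colors, so χ(G) = 3.
A valid 3-coloring: color 1: [1, 7, 15, 16, 17, 23]; color 2: [3, 4, 8, 10, 11, 13]; color 3: [9].

χ(G) = 3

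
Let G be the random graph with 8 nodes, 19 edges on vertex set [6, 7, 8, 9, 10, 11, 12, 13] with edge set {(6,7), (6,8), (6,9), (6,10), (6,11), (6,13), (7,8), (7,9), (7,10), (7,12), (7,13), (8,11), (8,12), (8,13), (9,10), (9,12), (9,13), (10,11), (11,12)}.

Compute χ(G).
Clique number ω(G) = 4 (lower bound: χ ≥ ω).
The clique on [6, 7, 8, 13] has size 4, forcing χ ≥ 4, and the coloring below uses 4 colors, so χ(G) = 4.
A valid 4-coloring: color 1: [6, 12]; color 2: [7, 11]; color 3: [8, 9]; color 4: [10, 13].

χ(G) = 4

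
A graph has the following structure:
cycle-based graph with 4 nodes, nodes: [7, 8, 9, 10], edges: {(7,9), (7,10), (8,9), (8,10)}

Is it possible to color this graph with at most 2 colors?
A valid 2-coloring: color 1: [7, 8]; color 2: [9, 10].
(χ(G) = 2 ≤ 2.)

Yes, G is 2-colorable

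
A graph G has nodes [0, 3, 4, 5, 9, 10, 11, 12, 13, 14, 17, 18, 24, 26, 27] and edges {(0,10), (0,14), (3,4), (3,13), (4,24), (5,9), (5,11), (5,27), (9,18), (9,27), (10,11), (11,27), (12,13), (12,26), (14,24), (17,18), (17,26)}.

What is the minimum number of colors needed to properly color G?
χ(G) = 3

Clique number ω(G) = 3 (lower bound: χ ≥ ω).
The clique on [5, 9, 27] has size 3, forcing χ ≥ 3, and the coloring below uses 3 colors, so χ(G) = 3.
A valid 3-coloring: color 1: [0, 3, 9, 11, 12, 17, 24]; color 2: [4, 10, 13, 14, 18, 26, 27]; color 3: [5].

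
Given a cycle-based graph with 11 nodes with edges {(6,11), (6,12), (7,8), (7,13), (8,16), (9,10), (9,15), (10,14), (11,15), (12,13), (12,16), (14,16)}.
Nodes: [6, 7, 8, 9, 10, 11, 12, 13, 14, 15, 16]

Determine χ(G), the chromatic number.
Clique number ω(G) = 2 (lower bound: χ ≥ ω).
Odd cycle [13, 12, 16, 8, 7] needs 3 colors (χ ≥ 3).
The coloring below uses 3 colors, so χ(G) = 3.
A valid 3-coloring: color 1: [8, 9, 11, 12, 14]; color 2: [6, 7, 10, 15, 16]; color 3: [13].

χ(G) = 3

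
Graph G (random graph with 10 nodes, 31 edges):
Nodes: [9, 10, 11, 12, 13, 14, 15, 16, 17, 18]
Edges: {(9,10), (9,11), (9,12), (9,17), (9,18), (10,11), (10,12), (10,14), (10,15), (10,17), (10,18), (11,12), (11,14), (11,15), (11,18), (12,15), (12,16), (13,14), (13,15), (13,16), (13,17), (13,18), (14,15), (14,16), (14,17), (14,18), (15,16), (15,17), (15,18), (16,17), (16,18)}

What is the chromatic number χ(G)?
χ(G) = 5

Clique number ω(G) = 5 (lower bound: χ ≥ ω).
The clique on [13, 14, 15, 16, 17] has size 5, forcing χ ≥ 5, and the coloring below uses 5 colors, so χ(G) = 5.
A valid 5-coloring: color 1: [9, 15]; color 2: [10, 16]; color 3: [12, 14]; color 4: [17, 18]; color 5: [11, 13].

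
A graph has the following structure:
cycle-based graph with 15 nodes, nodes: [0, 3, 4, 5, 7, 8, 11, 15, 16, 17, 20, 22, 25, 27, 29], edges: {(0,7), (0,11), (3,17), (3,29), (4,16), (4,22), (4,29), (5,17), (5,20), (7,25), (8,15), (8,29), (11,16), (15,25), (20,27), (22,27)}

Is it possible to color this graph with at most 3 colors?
A valid 3-coloring: color 1: [7, 11, 15, 17, 20, 22, 29]; color 2: [0, 3, 4, 5, 8, 25, 27]; color 3: [16].
(χ(G) = 3 ≤ 3.)

Yes, G is 3-colorable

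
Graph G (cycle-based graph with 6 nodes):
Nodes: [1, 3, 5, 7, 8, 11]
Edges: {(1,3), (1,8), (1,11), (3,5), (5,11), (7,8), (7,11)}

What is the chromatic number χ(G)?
χ(G) = 2

Clique number ω(G) = 2 (lower bound: χ ≥ ω).
The graph is bipartite (no odd cycle), so 2 colors suffice: χ(G) = 2.
A valid 2-coloring: color 1: [3, 8, 11]; color 2: [1, 5, 7].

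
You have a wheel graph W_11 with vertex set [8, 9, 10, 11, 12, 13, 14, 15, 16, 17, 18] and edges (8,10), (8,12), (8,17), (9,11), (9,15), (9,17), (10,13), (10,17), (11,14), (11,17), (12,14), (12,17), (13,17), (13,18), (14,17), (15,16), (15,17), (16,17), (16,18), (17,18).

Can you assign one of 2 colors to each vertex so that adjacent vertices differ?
The clique on vertices [8, 10, 17] has size 3 > 2, so it alone needs 3 colors.

No, G is not 2-colorable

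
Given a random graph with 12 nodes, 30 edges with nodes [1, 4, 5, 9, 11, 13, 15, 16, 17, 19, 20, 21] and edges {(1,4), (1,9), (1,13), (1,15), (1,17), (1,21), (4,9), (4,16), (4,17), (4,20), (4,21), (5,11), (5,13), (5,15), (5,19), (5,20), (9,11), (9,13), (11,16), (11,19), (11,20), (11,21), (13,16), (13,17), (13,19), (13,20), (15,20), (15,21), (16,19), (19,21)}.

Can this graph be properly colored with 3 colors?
A valid 3-coloring: color 1: [4, 11, 13, 15]; color 2: [1, 19, 20]; color 3: [5, 9, 16, 17, 21].
(χ(G) = 3 ≤ 3.)

Yes, G is 3-colorable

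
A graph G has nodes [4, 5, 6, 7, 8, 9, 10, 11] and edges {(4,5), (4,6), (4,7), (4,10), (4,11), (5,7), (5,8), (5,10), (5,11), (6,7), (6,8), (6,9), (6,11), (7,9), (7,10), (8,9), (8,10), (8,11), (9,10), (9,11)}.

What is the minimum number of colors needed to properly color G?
Clique number ω(G) = 4 (lower bound: χ ≥ ω).
The clique on [6, 8, 9, 11] has size 4, forcing χ ≥ 4, and the coloring below uses 4 colors, so χ(G) = 4.
A valid 4-coloring: color 1: [5, 9]; color 2: [6, 10]; color 3: [4, 8]; color 4: [7, 11].

χ(G) = 4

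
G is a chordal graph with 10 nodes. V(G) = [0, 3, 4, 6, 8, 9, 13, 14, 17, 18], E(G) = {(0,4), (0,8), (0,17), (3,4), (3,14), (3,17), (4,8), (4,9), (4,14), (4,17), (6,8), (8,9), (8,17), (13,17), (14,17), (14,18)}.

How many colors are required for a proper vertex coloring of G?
χ(G) = 4

Clique number ω(G) = 4 (lower bound: χ ≥ ω).
The clique on [0, 4, 8, 17] has size 4, forcing χ ≥ 4, and the coloring below uses 4 colors, so χ(G) = 4.
A valid 4-coloring: color 1: [4, 6, 13, 18]; color 2: [9, 17]; color 3: [8, 14]; color 4: [0, 3].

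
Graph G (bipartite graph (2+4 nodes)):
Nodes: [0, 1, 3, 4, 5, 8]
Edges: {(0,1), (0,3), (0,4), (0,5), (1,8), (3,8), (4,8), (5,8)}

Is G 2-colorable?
Yes, G is 2-colorable

A valid 2-coloring: color 1: [0, 8]; color 2: [1, 3, 4, 5].
(χ(G) = 2 ≤ 2.)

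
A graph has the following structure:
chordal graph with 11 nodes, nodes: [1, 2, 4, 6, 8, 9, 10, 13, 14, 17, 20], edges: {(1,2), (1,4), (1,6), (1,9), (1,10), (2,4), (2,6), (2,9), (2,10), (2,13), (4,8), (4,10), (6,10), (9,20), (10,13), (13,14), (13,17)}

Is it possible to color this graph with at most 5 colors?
A valid 5-coloring: color 1: [2, 8, 14, 17, 20]; color 2: [9, 10]; color 3: [1, 13]; color 4: [4, 6].
(χ(G) = 4 ≤ 5.)

Yes, G is 5-colorable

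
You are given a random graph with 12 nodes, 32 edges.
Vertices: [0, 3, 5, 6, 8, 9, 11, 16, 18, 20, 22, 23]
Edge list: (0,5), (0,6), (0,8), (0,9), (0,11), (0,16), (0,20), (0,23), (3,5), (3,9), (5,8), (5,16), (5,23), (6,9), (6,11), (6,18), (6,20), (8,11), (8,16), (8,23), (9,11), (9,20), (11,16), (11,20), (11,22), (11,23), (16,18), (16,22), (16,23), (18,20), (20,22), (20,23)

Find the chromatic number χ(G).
Clique number ω(G) = 5 (lower bound: χ ≥ ω).
The clique on [0, 8, 11, 16, 23] has size 5, forcing χ ≥ 5, and the coloring below uses 5 colors, so χ(G) = 5.
A valid 5-coloring: color 1: [5, 11, 18]; color 2: [0, 3, 22]; color 3: [16, 20]; color 4: [9, 23]; color 5: [6, 8].

χ(G) = 5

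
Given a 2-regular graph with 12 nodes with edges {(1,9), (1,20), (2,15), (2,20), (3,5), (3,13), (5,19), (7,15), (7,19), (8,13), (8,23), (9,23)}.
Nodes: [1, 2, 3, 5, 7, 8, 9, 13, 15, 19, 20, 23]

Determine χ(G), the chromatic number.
χ(G) = 2

Clique number ω(G) = 2 (lower bound: χ ≥ ω).
The graph is bipartite (no odd cycle), so 2 colors suffice: χ(G) = 2.
A valid 2-coloring: color 1: [1, 2, 5, 7, 13, 23]; color 2: [3, 8, 9, 15, 19, 20].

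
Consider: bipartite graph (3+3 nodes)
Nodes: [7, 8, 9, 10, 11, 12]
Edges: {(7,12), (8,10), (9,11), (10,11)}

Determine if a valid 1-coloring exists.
Edge (9,11) forces its endpoints to differ, so 1 color is not enough.

No, G is not 1-colorable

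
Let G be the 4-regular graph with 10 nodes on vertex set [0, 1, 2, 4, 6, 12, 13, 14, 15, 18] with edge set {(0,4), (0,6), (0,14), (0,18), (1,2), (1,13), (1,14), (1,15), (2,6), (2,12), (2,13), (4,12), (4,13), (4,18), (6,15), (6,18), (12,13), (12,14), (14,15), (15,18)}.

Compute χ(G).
χ(G) = 4

Clique number ω(G) = 3 (lower bound: χ ≥ ω).
Suppose a proper 3-coloring c exists. The clique [0, 4, 18] takes 3 distinct colors; by symmetry let c(0) = 1, c(4) = 2, c(18) = 3.
- Vertex 6: neighbors [0, 18] already have colors [1, 3] ⇒ c(6) = 2.
- Vertex 15: neighbors [6, 18] already have colors [2, 3] ⇒ c(15) = 1.
- Vertex 1: neighbors [15] already have colors [1]; try each remaining color.
- Case c(1) = 2:
  - Vertex 14: neighbors [0, 1] already have colors [1, 2] ⇒ c(14) = 3.
  - Vertex 12: neighbors [4, 14] already have colors [2, 3] ⇒ c(12) = 1.
  - Vertex 2: neighbors [12, 1] already have colors [1, 2] ⇒ c(2) = 3.
  - Vertex 13: neighbors [12, 1, 2] already have colors [1, 2, 3] — all 3 colors blocked. Contradiction.
- Case c(1) = 3:
  - Vertex 2: neighbors [6, 1] already have colors [2, 3] ⇒ c(2) = 1.
  - Vertex 13: neighbors [2, 4, 1] already have colors [1, 2, 3] — all 3 colors blocked. Contradiction.
Every case ends in a contradiction, so G has no proper 3-coloring (χ ≥ 4).
The coloring below uses 4 colors, so χ(G) = 4.
A valid 4-coloring: color 1: [13, 14, 18]; color 2: [1, 4, 6]; color 3: [0, 12, 15]; color 4: [2].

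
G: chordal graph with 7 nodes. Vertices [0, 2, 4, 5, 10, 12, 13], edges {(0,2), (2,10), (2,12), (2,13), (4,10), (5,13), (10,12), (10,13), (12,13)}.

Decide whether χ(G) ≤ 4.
A valid 4-coloring: color 1: [2, 4, 5]; color 2: [0, 13]; color 3: [10]; color 4: [12].
(χ(G) = 4 ≤ 4.)

Yes, G is 4-colorable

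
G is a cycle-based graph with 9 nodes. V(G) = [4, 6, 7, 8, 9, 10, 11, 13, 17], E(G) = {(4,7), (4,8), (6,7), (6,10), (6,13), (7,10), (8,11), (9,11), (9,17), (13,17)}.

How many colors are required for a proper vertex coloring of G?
Clique number ω(G) = 3 (lower bound: χ ≥ ω).
The clique on [6, 7, 10] has size 3, forcing χ ≥ 3, and the coloring below uses 3 colors, so χ(G) = 3.
A valid 3-coloring: color 1: [7, 8, 9, 13]; color 2: [4, 6, 11, 17]; color 3: [10].

χ(G) = 3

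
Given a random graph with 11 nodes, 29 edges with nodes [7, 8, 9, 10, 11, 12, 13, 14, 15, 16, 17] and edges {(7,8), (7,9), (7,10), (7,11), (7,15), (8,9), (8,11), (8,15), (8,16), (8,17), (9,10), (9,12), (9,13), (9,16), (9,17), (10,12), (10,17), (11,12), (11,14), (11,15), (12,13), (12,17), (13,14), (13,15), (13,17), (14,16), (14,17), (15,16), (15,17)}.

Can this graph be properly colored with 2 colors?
No, G is not 2-colorable

The clique on vertices [9, 10, 12, 17] has size 4 > 2, so it alone needs 4 colors.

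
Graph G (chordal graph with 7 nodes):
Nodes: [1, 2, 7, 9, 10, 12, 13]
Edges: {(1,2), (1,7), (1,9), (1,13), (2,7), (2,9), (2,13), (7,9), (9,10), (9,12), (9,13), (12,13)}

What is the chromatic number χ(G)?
Clique number ω(G) = 4 (lower bound: χ ≥ ω).
The clique on [1, 2, 9, 13] has size 4, forcing χ ≥ 4, and the coloring below uses 4 colors, so χ(G) = 4.
A valid 4-coloring: color 1: [9]; color 2: [7, 10, 13]; color 3: [1, 12]; color 4: [2].

χ(G) = 4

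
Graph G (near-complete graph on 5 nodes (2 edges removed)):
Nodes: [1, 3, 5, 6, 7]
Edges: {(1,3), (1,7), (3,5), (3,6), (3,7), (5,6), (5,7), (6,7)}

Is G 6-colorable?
A valid 6-coloring: color 1: [7]; color 2: [3]; color 3: [1, 5]; color 4: [6].
(χ(G) = 4 ≤ 6.)

Yes, G is 6-colorable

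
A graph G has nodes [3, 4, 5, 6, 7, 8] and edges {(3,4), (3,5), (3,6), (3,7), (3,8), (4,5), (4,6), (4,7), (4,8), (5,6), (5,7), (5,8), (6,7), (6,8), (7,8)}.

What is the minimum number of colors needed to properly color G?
χ(G) = 6

Clique number ω(G) = 6 (lower bound: χ ≥ ω).
The clique on [3, 4, 5, 6, 7, 8] has size 6, forcing χ ≥ 6, and the coloring below uses 6 colors, so χ(G) = 6.
A valid 6-coloring: color 1: [8]; color 2: [5]; color 3: [7]; color 4: [4]; color 5: [6]; color 6: [3].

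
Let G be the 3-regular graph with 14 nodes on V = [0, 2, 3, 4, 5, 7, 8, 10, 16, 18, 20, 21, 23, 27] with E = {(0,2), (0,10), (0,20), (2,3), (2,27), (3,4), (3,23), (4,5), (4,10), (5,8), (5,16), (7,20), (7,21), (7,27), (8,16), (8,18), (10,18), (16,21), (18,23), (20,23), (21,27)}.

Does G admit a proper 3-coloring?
A valid 3-coloring: color 1: [2, 5, 10, 21, 23]; color 2: [0, 4, 7, 16, 18]; color 3: [3, 8, 20, 27].
(χ(G) = 3 ≤ 3.)

Yes, G is 3-colorable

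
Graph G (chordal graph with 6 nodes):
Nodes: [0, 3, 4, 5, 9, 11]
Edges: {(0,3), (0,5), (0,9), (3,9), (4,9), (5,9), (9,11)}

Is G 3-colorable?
A valid 3-coloring: color 1: [9]; color 2: [0, 4, 11]; color 3: [3, 5].
(χ(G) = 3 ≤ 3.)

Yes, G is 3-colorable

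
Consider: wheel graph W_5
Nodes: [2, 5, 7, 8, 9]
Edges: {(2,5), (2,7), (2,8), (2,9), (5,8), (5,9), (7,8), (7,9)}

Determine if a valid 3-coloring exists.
A valid 3-coloring: color 1: [2]; color 2: [8, 9]; color 3: [5, 7].
(χ(G) = 3 ≤ 3.)

Yes, G is 3-colorable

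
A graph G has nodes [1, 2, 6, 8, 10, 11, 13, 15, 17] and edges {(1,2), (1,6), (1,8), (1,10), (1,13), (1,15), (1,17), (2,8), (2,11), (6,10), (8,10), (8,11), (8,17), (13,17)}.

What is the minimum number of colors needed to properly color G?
Clique number ω(G) = 3 (lower bound: χ ≥ ω).
The clique on [1, 8, 17] has size 3, forcing χ ≥ 3, and the coloring below uses 3 colors, so χ(G) = 3.
A valid 3-coloring: color 1: [1, 11]; color 2: [6, 8, 13, 15]; color 3: [2, 10, 17].

χ(G) = 3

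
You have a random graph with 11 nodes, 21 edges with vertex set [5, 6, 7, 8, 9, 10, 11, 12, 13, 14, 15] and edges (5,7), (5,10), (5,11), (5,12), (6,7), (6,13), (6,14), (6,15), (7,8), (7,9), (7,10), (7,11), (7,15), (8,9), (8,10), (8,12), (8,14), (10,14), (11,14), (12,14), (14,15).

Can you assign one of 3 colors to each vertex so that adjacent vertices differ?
Yes, G is 3-colorable

A valid 3-coloring: color 1: [7, 13, 14]; color 2: [5, 6, 8]; color 3: [9, 10, 11, 12, 15].
(χ(G) = 3 ≤ 3.)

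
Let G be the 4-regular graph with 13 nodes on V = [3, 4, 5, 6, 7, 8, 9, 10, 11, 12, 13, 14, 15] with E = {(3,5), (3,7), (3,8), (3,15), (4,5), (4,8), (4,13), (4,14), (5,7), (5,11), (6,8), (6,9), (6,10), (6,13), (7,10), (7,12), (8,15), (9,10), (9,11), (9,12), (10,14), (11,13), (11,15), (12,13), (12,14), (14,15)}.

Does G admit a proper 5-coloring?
Yes, G is 5-colorable

A valid 5-coloring: color 1: [4, 6, 7, 15]; color 2: [5, 8, 9, 13, 14]; color 3: [3, 10, 11, 12].
(χ(G) = 3 ≤ 5.)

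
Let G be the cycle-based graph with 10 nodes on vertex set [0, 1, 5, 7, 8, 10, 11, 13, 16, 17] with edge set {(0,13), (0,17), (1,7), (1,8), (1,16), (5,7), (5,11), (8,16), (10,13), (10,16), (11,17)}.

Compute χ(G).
χ(G) = 3

Clique number ω(G) = 3 (lower bound: χ ≥ ω).
The clique on [1, 8, 16] has size 3, forcing χ ≥ 3, and the coloring below uses 3 colors, so χ(G) = 3.
A valid 3-coloring: color 1: [0, 7, 11, 16]; color 2: [1, 5, 10, 17]; color 3: [8, 13].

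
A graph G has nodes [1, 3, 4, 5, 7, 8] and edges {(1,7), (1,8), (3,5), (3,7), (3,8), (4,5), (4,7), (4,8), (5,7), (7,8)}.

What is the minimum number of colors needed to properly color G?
Clique number ω(G) = 3 (lower bound: χ ≥ ω).
The clique on [1, 7, 8] has size 3, forcing χ ≥ 3, and the coloring below uses 3 colors, so χ(G) = 3.
A valid 3-coloring: color 1: [7]; color 2: [5, 8]; color 3: [1, 3, 4].

χ(G) = 3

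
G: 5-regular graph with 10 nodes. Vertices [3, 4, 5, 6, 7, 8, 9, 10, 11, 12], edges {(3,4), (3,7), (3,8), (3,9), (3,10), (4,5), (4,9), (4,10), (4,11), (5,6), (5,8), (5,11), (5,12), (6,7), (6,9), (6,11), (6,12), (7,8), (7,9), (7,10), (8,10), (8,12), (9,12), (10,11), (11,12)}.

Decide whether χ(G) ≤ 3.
No, G is not 3-colorable

The clique on vertices [3, 7, 8, 10] has size 4 > 3, so it alone needs 4 colors.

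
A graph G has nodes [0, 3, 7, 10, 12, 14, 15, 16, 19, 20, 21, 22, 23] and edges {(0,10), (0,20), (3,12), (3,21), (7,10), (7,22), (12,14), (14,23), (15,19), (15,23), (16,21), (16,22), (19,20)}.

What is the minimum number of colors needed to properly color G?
χ(G) = 3

Clique number ω(G) = 2 (lower bound: χ ≥ ω).
Odd cycle [20, 19, 15, 23, 14, 12, 3, 21, 16, 22, 7, 10, 0] needs 3 colors (χ ≥ 3).
The coloring below uses 3 colors, so χ(G) = 3.
A valid 3-coloring: color 1: [3, 10, 14, 15, 16, 20]; color 2: [0, 12, 19, 21, 22, 23]; color 3: [7].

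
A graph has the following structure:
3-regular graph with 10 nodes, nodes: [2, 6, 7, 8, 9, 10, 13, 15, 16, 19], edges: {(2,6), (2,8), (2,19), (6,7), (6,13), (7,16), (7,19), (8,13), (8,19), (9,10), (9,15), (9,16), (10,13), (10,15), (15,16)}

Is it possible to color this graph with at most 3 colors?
Yes, G is 3-colorable

A valid 3-coloring: color 1: [2, 7, 13, 15]; color 2: [6, 8, 10, 16]; color 3: [9, 19].
(χ(G) = 3 ≤ 3.)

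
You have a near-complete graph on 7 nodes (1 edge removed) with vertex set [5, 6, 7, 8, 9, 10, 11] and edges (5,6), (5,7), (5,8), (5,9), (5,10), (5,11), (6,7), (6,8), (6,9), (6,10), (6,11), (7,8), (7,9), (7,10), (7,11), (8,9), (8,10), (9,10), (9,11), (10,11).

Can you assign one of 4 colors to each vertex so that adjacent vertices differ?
No, G is not 4-colorable

The clique on vertices [5, 6, 7, 8, 9, 10] has size 6 > 4, so it alone needs 6 colors.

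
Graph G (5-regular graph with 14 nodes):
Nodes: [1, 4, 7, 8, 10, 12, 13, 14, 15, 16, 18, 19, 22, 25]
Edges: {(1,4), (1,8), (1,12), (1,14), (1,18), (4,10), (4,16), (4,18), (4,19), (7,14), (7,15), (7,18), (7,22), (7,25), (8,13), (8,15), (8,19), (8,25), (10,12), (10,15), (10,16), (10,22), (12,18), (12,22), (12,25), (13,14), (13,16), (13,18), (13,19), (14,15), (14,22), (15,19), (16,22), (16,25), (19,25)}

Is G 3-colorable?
Suppose a proper 3-coloring c exists. The clique [1, 4, 18] takes 3 distinct colors; by symmetry let c(1) = 1, c(4) = 2, c(18) = 3.
- Vertex 12: neighbors [1, 18] already have colors [1, 3] ⇒ c(12) = 2.
- Vertex 7: neighbors [18] already have colors [3]; try each remaining color.
- Case c(7) = 1:
  - Vertex 22: neighbors [7, 12] already have colors [1, 2] ⇒ c(22) = 3.
  - Vertex 16: neighbors [4, 22] already have colors [2, 3] ⇒ c(16) = 1.
  - Vertex 10: neighbors [16, 4, 22] already have colors [1, 2, 3] — all 3 colors blocked. Contradiction.
- Case c(7) = 2:
  - Vertex 14: neighbors [1, 7] already have colors [1, 2] ⇒ c(14) = 3.
  - Vertex 15: neighbors [7, 14] already have colors [2, 3] ⇒ c(15) = 1.
  - Vertex 19: neighbors [15, 4] already have colors [1, 2] ⇒ c(19) = 3.
  - Vertex 8: neighbors [1, 19] already have colors [1, 3] ⇒ c(8) = 2.
  - Vertex 10: neighbors [15, 4] already have colors [1, 2] ⇒ c(10) = 3.
  - Vertex 16: neighbors [4, 10] already have colors [2, 3] ⇒ c(16) = 1.
  - Vertex 13: neighbors [16, 8, 14] already have colors [1, 2, 3] — all 3 colors blocked. Contradiction.
Every case ends in a contradiction, so G has no proper 3-coloring (χ ≥ 4).

No, G is not 3-colorable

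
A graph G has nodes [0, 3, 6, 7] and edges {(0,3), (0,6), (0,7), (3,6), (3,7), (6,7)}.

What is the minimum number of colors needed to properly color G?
χ(G) = 4

Clique number ω(G) = 4 (lower bound: χ ≥ ω).
The clique on [0, 3, 6, 7] has size 4, forcing χ ≥ 4, and the coloring below uses 4 colors, so χ(G) = 4.
A valid 4-coloring: color 1: [3]; color 2: [6]; color 3: [0]; color 4: [7].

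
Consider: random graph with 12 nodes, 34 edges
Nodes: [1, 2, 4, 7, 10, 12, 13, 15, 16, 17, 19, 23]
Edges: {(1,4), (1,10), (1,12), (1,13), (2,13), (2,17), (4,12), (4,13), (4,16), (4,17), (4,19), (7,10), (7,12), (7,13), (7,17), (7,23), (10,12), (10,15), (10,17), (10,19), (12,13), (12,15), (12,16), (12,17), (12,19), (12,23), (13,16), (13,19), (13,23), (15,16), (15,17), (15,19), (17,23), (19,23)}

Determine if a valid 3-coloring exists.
No, G is not 3-colorable

The clique on vertices [10, 12, 15, 17] has size 4 > 3, so it alone needs 4 colors.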